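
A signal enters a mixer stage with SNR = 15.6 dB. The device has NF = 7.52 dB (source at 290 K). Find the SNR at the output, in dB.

By definition F = SNR_in/SNR_out, so in dB: SNR_out = SNR_in − NF
SNR_out = 15.6 − 7.52 = 8.08 dB

8.08 dB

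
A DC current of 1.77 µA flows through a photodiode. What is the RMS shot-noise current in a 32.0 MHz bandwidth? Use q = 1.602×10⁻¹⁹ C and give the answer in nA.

I_n = √(2qI·B)
2qI·B = 2 × 1.602×10⁻¹⁹ × 1.77×10⁻⁶ × 3.20×10⁷ = 1.81×10⁻¹⁷ A²
I_n = √(1.81×10⁻¹⁷) = 4.26×10⁻⁹ A = 4.26 nA

4.26 nA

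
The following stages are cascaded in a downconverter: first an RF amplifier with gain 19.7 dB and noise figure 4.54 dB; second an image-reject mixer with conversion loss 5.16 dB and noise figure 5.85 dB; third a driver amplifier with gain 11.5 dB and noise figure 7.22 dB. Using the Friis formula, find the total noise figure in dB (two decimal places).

4.81 dB

Convert to linear (a loss of L dB is a gain of −L dB): F_i = 10^(NF_i/10), G_i = 10^(G_i,dB/10)
  Stage 1: F_1 = 10^(4.54/10) = 2.844, G_1 = 10^(19.7/10) = 93.33
  Stage 2: F_2 = 10^(5.85/10) = 3.846, G_2 = 10^(−5.16/10) = 0.3048
  Stage 3: F_3 = 10^(7.22/10) = 5.272, G_3 = 10^(11.5/10) = 14.13
Friis cascade:
  F = 2.844 + (3.846 − 1)/93.33 + (5.272 − 1)/28.44 = 3.025
NF = 10 log₁₀(3.025) = 4.81 dB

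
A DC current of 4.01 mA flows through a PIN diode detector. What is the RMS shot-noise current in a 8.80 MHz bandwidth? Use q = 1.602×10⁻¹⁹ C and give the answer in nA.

I_n = √(2qI·B)
2qI·B = 2 × 1.602×10⁻¹⁹ × 4.01×10⁻³ × 8.80×10⁶ = 1.13×10⁻¹⁴ A²
I_n = √(1.13×10⁻¹⁴) = 1.06×10⁻⁷ A = 106 nA

106 nA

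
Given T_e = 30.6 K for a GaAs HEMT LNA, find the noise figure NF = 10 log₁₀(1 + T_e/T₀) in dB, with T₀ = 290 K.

0.436 dB

F = 1 + T_e/T₀ = 1 + 30.6/290 = 1.10552
NF = 10 log₁₀(1.10552) = 0.436 dB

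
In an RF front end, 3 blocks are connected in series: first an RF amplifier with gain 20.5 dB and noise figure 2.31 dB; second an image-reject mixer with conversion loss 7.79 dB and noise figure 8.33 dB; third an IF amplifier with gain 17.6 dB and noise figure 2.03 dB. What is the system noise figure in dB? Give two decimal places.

2.52 dB

Convert to linear (a loss of L dB is a gain of −L dB): F_i = 10^(NF_i/10), G_i = 10^(G_i,dB/10)
  Stage 1: F_1 = 10^(2.31/10) = 1.702, G_1 = 10^(20.5/10) = 112.2
  Stage 2: F_2 = 10^(8.33/10) = 6.808, G_2 = 10^(−7.79/10) = 0.1663
  Stage 3: F_3 = 10^(2.03/10) = 1.596, G_3 = 10^(17.6/10) = 57.54
Friis cascade:
  F = 1.702 + (6.808 − 1)/112.2 + (1.596 − 1)/18.66 = 1.786
NF = 10 log₁₀(1.786) = 2.52 dB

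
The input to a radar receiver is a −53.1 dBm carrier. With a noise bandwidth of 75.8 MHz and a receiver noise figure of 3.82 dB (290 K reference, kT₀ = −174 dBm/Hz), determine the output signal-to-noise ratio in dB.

38.3 dB

Noise floor: N = −174 + 10 log₁₀(B) + NF
10 log₁₀(7.58×10⁷) = 78.8 dB
N = −174 + 78.8 + 3.82 = −91.38 dBm
SNR = P_sig − N = −53.1 − (−91.38) = 38.28 dB → 38.3 dB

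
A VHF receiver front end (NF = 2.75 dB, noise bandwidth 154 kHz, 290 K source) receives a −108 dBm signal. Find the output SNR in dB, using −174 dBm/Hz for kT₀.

Noise floor: N = −174 + 10 log₁₀(B) + NF
10 log₁₀(1.54×10⁵) = 51.88 dB
N = −174 + 51.88 + 2.75 = −119.37 dBm
SNR = P_sig − N = −108 − (−119.37) = 11.37 dB → 11.4 dB

11.4 dB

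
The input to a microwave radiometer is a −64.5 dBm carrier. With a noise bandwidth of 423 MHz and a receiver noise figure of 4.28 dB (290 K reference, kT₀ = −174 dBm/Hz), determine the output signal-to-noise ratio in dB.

Noise floor: N = −174 + 10 log₁₀(B) + NF
10 log₁₀(4.23×10⁸) = 86.26 dB
N = −174 + 86.26 + 4.28 = −83.46 dBm
SNR = P_sig − N = −64.5 − (−83.46) = 18.96 dB → 19.0 dB

19.0 dB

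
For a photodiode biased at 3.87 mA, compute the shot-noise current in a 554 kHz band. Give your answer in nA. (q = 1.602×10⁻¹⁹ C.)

I_n = √(2qI·B)
2qI·B = 2 × 1.602×10⁻¹⁹ × 3.87×10⁻³ × 5.54×10⁵ = 6.87×10⁻¹⁶ A²
I_n = √(6.87×10⁻¹⁶) = 2.62×10⁻⁸ A = 26.2 nA

26.2 nA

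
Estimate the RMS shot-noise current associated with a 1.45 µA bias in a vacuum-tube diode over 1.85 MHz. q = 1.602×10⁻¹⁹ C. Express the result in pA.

I_n = √(2qI·B)
2qI·B = 2 × 1.602×10⁻¹⁹ × 1.45×10⁻⁶ × 1.85×10⁶ = 8.59×10⁻¹⁹ A²
I_n = √(8.59×10⁻¹⁹) = 9.27×10⁻¹⁰ A = 927 pA

927 pA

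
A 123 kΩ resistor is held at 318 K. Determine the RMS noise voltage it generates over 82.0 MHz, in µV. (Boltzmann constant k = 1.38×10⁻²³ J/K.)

421 µV

V_n = √(4kTRB)
4kTRB = 4 × 1.38×10⁻²³ × 318 × 1.23×10⁵ × 8.20×10⁷ = 1.77×10⁻⁷ V²
V_n = √(1.77×10⁻⁷) = 4.21×10⁻⁴ V = 421 µV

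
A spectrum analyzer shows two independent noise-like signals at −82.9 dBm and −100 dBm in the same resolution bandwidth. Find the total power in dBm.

Convert to linear, add, convert back:
P₁ = 5.13×10⁻¹² W, P₂ = 1.00×10⁻¹³ W
P_tot = 5.23×10⁻¹² W → 10 log₁₀(P_tot / 10⁻³) = −82.8 dBm

−82.8 dBm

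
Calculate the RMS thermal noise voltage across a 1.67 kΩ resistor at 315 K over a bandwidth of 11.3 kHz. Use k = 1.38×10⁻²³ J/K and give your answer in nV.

573 nV

V_n = √(4kTRB)
4kTRB = 4 × 1.38×10⁻²³ × 315 × 1.67×10³ × 1.13×10⁴ = 3.28×10⁻¹³ V²
V_n = √(3.28×10⁻¹³) = 5.73×10⁻⁷ V = 573 nV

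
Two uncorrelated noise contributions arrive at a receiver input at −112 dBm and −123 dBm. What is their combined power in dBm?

Convert to linear, add, convert back:
P₁ = 6.31×10⁻¹⁵ W, P₂ = 5.01×10⁻¹⁶ W
P_tot = 6.81×10⁻¹⁵ W → 10 log₁₀(P_tot / 10⁻³) = −111.7 dBm

−111.7 dBm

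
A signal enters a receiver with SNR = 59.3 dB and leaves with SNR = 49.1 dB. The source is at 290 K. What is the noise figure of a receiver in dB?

10.2 dB

NF (dB) = SNR_in(dB) − SNR_out(dB) when the source is at T₀
NF = 59.3 − 49.1 = 10.2 dB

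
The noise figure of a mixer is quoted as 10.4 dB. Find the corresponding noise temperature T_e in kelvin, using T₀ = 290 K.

2890 K

F = 10^(10.4/10) = 10.9648
T_e = (F − 1)·T₀ = (10.9648 − 1) × 290 = 2890 K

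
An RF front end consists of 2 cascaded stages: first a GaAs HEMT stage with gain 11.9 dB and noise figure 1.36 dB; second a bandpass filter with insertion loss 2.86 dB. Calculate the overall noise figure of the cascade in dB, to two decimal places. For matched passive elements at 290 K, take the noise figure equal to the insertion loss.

Convert to linear (a loss of L dB is a gain of −L dB): F_i = 10^(NF_i/10), G_i = 10^(G_i,dB/10)
  Stage 1: F_1 = 10^(1.36/10) = 1.368, G_1 = 10^(11.9/10) = 15.49
  Stage 2: F_2 = 10^(2.86/10) = 1.932, G_2 = 10^(−2.86/10) = 0.5176
Friis cascade:
  F = 1.368 + (1.932 − 1)/15.49 = 1.428
NF = 10 log₁₀(1.428) = 1.55 dB

1.55 dB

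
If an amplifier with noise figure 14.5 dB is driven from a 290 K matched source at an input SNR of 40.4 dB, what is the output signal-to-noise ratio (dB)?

By definition F = SNR_in/SNR_out, so in dB: SNR_out = SNR_in − NF
SNR_out = 40.4 − 14.5 = 25.9 dB

25.9 dB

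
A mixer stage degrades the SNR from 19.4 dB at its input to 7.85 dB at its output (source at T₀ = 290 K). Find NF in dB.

NF (dB) = SNR_in(dB) − SNR_out(dB) when the source is at T₀
NF = 19.4 − 7.85 = 11.55 dB

11.55 dB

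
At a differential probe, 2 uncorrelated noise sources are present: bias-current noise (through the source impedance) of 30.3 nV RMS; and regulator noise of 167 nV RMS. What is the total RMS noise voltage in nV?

170 nV

Uncorrelated sources add in power (mean-square): V_tot = √(ΣV_i²)
V_tot = √[(3.03×10⁻⁸)² + (1.67×10⁻⁷)²] = 1.70×10⁻⁷ V = 170 nV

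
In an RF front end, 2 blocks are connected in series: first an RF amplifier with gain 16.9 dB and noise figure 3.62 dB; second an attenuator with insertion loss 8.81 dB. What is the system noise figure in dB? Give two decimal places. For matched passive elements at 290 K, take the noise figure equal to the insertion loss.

Convert to linear (a loss of L dB is a gain of −L dB): F_i = 10^(NF_i/10), G_i = 10^(G_i,dB/10)
  Stage 1: F_1 = 10^(3.62/10) = 2.301, G_1 = 10^(16.9/10) = 48.98
  Stage 2: F_2 = 10^(8.81/10) = 7.603, G_2 = 10^(−8.81/10) = 0.1315
Friis cascade:
  F = 2.301 + (7.603 − 1)/48.98 = 2.436
NF = 10 log₁₀(2.436) = 3.87 dB

3.87 dB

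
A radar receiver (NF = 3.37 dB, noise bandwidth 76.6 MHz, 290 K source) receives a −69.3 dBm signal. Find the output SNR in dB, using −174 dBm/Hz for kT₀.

22.5 dB

Noise floor: N = −174 + 10 log₁₀(B) + NF
10 log₁₀(7.66×10⁷) = 78.84 dB
N = −174 + 78.84 + 3.37 = −91.79 dBm
SNR = P_sig − N = −69.3 − (−91.79) = 22.49 dB → 22.5 dB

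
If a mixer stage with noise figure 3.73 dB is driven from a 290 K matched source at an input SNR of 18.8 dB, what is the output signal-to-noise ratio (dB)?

By definition F = SNR_in/SNR_out, so in dB: SNR_out = SNR_in − NF
SNR_out = 18.8 − 3.73 = 15.07 dB

15.07 dB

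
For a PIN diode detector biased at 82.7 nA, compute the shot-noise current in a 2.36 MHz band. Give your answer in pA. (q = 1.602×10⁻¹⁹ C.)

250 pA

I_n = √(2qI·B)
2qI·B = 2 × 1.602×10⁻¹⁹ × 8.27×10⁻⁸ × 2.36×10⁶ = 6.25×10⁻²⁰ A²
I_n = √(6.25×10⁻²⁰) = 2.50×10⁻¹⁰ A = 250 pA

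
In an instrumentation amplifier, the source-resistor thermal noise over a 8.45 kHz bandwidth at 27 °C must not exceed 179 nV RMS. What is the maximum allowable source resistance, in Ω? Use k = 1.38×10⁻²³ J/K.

229 Ω

T = 27 °C + 273.15 = 300.15 K
Johnson–Nyquist: V_n = √(4kTRB) ⇒ R = V_n² / (4kTB)
4kTB = 4 × 1.38×10⁻²³ × 300.15 × 8.45×10³ = 1.40×10⁻¹⁶
R = (1.79×10⁻⁷)² / 1.40×10⁻¹⁶ = 2.29×10² Ω = 229 Ω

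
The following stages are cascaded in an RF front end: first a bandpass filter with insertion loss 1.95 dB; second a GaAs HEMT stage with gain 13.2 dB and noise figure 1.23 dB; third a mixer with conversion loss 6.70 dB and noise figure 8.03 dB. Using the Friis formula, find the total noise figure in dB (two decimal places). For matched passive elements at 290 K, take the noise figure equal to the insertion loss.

Convert to linear (a loss of L dB is a gain of −L dB): F_i = 10^(NF_i/10), G_i = 10^(G_i,dB/10)
  Stage 1: F_1 = 10^(1.95/10) = 1.567, G_1 = 10^(−1.95/10) = 0.6383
  Stage 2: F_2 = 10^(1.23/10) = 1.327, G_2 = 10^(13.2/10) = 20.89
  Stage 3: F_3 = 10^(8.03/10) = 6.353, G_3 = 10^(−6.70/10) = 0.2138
Friis cascade:
  F = 1.567 + (1.327 − 1)/0.6383 + (6.353 − 1)/13.34 = 2.481
NF = 10 log₁₀(2.481) = 3.95 dB

3.95 dB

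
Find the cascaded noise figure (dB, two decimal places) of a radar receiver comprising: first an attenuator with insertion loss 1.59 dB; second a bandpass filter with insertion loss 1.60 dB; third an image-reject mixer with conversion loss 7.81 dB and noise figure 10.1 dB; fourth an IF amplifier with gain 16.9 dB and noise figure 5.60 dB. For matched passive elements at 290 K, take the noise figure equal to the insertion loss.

17.36 dB

Convert to linear (a loss of L dB is a gain of −L dB): F_i = 10^(NF_i/10), G_i = 10^(G_i,dB/10)
  Stage 1: F_1 = 10^(1.59/10) = 1.442, G_1 = 10^(−1.59/10) = 0.6934
  Stage 2: F_2 = 10^(1.60/10) = 1.445, G_2 = 10^(−1.60/10) = 0.6918
  Stage 3: F_3 = 10^(10.1/10) = 10.23, G_3 = 10^(−7.81/10) = 0.1656
  Stage 4: F_4 = 10^(5.60/10) = 3.631, G_4 = 10^(16.9/10) = 48.98
Friis cascade:
  F = 1.442 + (1.445 − 1)/0.6934 + (10.23 − 1)/0.4797 + (3.631 − 1)/0.07943 = 54.45
NF = 10 log₁₀(54.45) = 17.36 dB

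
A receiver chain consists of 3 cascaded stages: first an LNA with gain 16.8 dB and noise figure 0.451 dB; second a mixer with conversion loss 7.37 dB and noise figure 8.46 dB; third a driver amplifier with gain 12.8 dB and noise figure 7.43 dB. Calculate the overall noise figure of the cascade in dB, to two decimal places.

Convert to linear (a loss of L dB is a gain of −L dB): F_i = 10^(NF_i/10), G_i = 10^(G_i,dB/10)
  Stage 1: F_1 = 10^(0.451/10) = 1.109, G_1 = 10^(16.8/10) = 47.86
  Stage 2: F_2 = 10^(8.46/10) = 7.015, G_2 = 10^(−7.37/10) = 0.1832
  Stage 3: F_3 = 10^(7.43/10) = 5.534, G_3 = 10^(12.8/10) = 19.05
Friis cascade:
  F = 1.109 + (7.015 − 1)/47.86 + (5.534 − 1)/8.770 = 1.752
NF = 10 log₁₀(1.752) = 2.44 dB

2.44 dB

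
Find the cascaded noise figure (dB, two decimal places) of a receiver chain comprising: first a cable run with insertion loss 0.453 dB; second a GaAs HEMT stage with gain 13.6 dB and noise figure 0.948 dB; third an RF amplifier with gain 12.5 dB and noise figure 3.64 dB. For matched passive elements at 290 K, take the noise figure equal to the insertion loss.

1.60 dB

Convert to linear (a loss of L dB is a gain of −L dB): F_i = 10^(NF_i/10), G_i = 10^(G_i,dB/10)
  Stage 1: F_1 = 10^(0.453/10) = 1.110, G_1 = 10^(−0.453/10) = 0.9009
  Stage 2: F_2 = 10^(0.948/10) = 1.244, G_2 = 10^(13.6/10) = 22.91
  Stage 3: F_3 = 10^(3.64/10) = 2.312, G_3 = 10^(12.5/10) = 17.78
Friis cascade:
  F = 1.110 + (1.244 − 1)/0.9009 + (2.312 − 1)/20.64 = 1.444
NF = 10 log₁₀(1.444) = 1.60 dB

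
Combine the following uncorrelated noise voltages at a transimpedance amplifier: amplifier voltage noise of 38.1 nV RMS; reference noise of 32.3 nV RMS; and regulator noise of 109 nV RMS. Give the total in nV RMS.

120 nV

Uncorrelated sources add in power (mean-square): V_tot = √(ΣV_i²)
V_tot = √[(3.81×10⁻⁸)² + (3.23×10⁻⁸)² + (1.09×10⁻⁷)²] = 1.20×10⁻⁷ V = 120 nV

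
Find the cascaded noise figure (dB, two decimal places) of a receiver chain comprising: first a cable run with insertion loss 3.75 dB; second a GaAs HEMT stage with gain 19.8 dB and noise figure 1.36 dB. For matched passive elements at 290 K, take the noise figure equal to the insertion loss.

5.11 dB

Convert to linear (a loss of L dB is a gain of −L dB): F_i = 10^(NF_i/10), G_i = 10^(G_i,dB/10)
  Stage 1: F_1 = 10^(3.75/10) = 2.371, G_1 = 10^(−3.75/10) = 0.4217
  Stage 2: F_2 = 10^(1.36/10) = 1.368, G_2 = 10^(19.8/10) = 95.50
Friis cascade:
  F = 2.371 + (1.368 − 1)/0.4217 = 3.243
NF = 10 log₁₀(3.243) = 5.11 dB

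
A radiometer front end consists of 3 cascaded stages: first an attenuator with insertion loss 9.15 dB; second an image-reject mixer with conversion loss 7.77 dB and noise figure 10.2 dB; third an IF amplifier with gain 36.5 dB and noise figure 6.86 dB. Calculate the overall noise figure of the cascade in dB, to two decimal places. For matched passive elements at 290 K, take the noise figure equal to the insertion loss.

24.40 dB

Convert to linear (a loss of L dB is a gain of −L dB): F_i = 10^(NF_i/10), G_i = 10^(G_i,dB/10)
  Stage 1: F_1 = 10^(9.15/10) = 8.222, G_1 = 10^(−9.15/10) = 0.1216
  Stage 2: F_2 = 10^(10.2/10) = 10.47, G_2 = 10^(−7.77/10) = 0.1671
  Stage 3: F_3 = 10^(6.86/10) = 4.853, G_3 = 10^(36.5/10) = 4467
Friis cascade:
  F = 8.222 + (10.47 − 1)/0.1216 + (4.853 − 1)/0.02032 = 275.7
NF = 10 log₁₀(275.7) = 24.40 dB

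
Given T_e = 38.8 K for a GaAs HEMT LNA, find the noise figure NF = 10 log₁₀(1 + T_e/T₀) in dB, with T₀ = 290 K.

F = 1 + T_e/T₀ = 1 + 38.8/290 = 1.13379
NF = 10 log₁₀(1.13379) = 0.545 dB

0.545 dB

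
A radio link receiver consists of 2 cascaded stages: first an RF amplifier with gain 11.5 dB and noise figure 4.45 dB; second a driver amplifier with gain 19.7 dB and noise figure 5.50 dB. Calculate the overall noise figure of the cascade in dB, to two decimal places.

Convert to linear (a loss of L dB is a gain of −L dB): F_i = 10^(NF_i/10), G_i = 10^(G_i,dB/10)
  Stage 1: F_1 = 10^(4.45/10) = 2.786, G_1 = 10^(11.5/10) = 14.13
  Stage 2: F_2 = 10^(5.50/10) = 3.548, G_2 = 10^(19.7/10) = 93.33
Friis cascade:
  F = 2.786 + (3.548 − 1)/14.13 = 2.967
NF = 10 log₁₀(2.967) = 4.72 dB

4.72 dB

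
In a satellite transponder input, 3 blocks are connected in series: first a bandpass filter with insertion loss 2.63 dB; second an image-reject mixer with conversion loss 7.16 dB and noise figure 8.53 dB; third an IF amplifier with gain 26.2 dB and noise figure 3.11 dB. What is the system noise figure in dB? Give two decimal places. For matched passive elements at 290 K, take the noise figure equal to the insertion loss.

Convert to linear (a loss of L dB is a gain of −L dB): F_i = 10^(NF_i/10), G_i = 10^(G_i,dB/10)
  Stage 1: F_1 = 10^(2.63/10) = 1.832, G_1 = 10^(−2.63/10) = 0.5458
  Stage 2: F_2 = 10^(8.53/10) = 7.129, G_2 = 10^(−7.16/10) = 0.1923
  Stage 3: F_3 = 10^(3.11/10) = 2.046, G_3 = 10^(26.2/10) = 416.9
Friis cascade:
  F = 1.832 + (7.129 − 1)/0.5458 + (2.046 − 1)/0.1050 = 23.03
NF = 10 log₁₀(23.03) = 13.62 dB

13.62 dB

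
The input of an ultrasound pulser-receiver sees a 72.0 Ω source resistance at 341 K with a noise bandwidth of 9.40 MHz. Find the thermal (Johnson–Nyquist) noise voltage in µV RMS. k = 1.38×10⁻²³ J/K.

3.57 µV

V_n = √(4kTRB)
4kTRB = 4 × 1.38×10⁻²³ × 341 × 7.20×10¹ × 9.40×10⁶ = 1.27×10⁻¹¹ V²
V_n = √(1.27×10⁻¹¹) = 3.57×10⁻⁶ V = 3.57 µV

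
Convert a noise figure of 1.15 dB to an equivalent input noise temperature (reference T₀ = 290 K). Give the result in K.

F = 10^(1.15/10) = 1.30317
T_e = (F − 1)·T₀ = (1.30317 − 1) × 290 = 87.9 K

87.9 K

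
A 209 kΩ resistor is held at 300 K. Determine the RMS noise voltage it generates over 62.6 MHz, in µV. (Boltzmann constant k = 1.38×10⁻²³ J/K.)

V_n = √(4kTRB)
4kTRB = 4 × 1.38×10⁻²³ × 300 × 2.09×10⁵ × 6.26×10⁷ = 2.17×10⁻⁷ V²
V_n = √(2.17×10⁻⁷) = 4.65×10⁻⁴ V = 465 µV

465 µV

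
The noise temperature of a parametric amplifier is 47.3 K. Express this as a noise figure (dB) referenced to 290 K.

0.656 dB

F = 1 + T_e/T₀ = 1 + 47.3/290 = 1.1631
NF = 10 log₁₀(1.1631) = 0.656 dB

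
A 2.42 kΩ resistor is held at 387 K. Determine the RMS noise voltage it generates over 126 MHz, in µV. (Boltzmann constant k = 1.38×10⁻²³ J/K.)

80.7 µV

V_n = √(4kTRB)
4kTRB = 4 × 1.38×10⁻²³ × 387 × 2.42×10³ × 1.26×10⁸ = 6.51×10⁻⁹ V²
V_n = √(6.51×10⁻⁹) = 8.07×10⁻⁵ V = 80.7 µV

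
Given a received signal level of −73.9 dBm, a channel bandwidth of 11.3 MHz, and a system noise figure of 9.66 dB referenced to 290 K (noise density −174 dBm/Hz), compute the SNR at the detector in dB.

19.9 dB

Noise floor: N = −174 + 10 log₁₀(B) + NF
10 log₁₀(1.13×10⁷) = 70.53 dB
N = −174 + 70.53 + 9.66 = −93.81 dBm
SNR = P_sig − N = −73.9 − (−93.81) = 19.91 dB → 19.9 dB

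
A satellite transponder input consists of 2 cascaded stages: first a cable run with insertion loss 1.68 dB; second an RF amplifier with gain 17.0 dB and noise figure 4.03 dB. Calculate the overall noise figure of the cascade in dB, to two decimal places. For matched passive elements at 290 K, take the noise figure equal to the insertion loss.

5.71 dB

Convert to linear (a loss of L dB is a gain of −L dB): F_i = 10^(NF_i/10), G_i = 10^(G_i,dB/10)
  Stage 1: F_1 = 10^(1.68/10) = 1.472, G_1 = 10^(−1.68/10) = 0.6792
  Stage 2: F_2 = 10^(4.03/10) = 2.529, G_2 = 10^(17.0/10) = 50.12
Friis cascade:
  F = 1.472 + (2.529 − 1)/0.6792 = 3.724
NF = 10 log₁₀(3.724) = 5.71 dB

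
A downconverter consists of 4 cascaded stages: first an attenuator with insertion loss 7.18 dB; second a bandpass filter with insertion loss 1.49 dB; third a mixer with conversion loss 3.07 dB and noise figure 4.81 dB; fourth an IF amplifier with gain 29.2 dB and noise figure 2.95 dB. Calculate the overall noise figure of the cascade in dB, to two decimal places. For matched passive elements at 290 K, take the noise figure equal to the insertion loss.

15.66 dB

Convert to linear (a loss of L dB is a gain of −L dB): F_i = 10^(NF_i/10), G_i = 10^(G_i,dB/10)
  Stage 1: F_1 = 10^(7.18/10) = 5.224, G_1 = 10^(−7.18/10) = 0.1914
  Stage 2: F_2 = 10^(1.49/10) = 1.409, G_2 = 10^(−1.49/10) = 0.7096
  Stage 3: F_3 = 10^(4.81/10) = 3.027, G_3 = 10^(−3.07/10) = 0.4932
  Stage 4: F_4 = 10^(2.95/10) = 1.972, G_4 = 10^(29.2/10) = 831.8
Friis cascade:
  F = 5.224 + (1.409 − 1)/0.1914 + (3.027 − 1)/0.1358 + (1.972 − 1)/0.06699 = 36.80
NF = 10 log₁₀(36.80) = 15.66 dB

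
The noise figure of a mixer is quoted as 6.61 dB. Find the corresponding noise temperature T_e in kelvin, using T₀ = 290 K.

1039 K

F = 10^(6.61/10) = 4.58142
T_e = (F − 1)·T₀ = (4.58142 − 1) × 290 = 1039 K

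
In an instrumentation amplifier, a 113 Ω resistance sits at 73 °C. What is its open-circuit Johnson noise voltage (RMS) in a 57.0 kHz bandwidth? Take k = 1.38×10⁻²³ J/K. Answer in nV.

T = 73 °C + 273.15 = 346.15 K
V_n = √(4kTRB)
4kTRB = 4 × 1.38×10⁻²³ × 346.15 × 1.13×10² × 5.70×10⁴ = 1.23×10⁻¹³ V²
V_n = √(1.23×10⁻¹³) = 3.51×10⁻⁷ V = 351 nV

351 nV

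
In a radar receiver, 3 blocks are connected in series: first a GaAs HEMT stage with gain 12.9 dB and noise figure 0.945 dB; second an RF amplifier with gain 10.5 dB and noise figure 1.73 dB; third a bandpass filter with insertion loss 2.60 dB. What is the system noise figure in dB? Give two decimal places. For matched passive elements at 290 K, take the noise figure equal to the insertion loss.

1.04 dB

Convert to linear (a loss of L dB is a gain of −L dB): F_i = 10^(NF_i/10), G_i = 10^(G_i,dB/10)
  Stage 1: F_1 = 10^(0.945/10) = 1.243, G_1 = 10^(12.9/10) = 19.50
  Stage 2: F_2 = 10^(1.73/10) = 1.489, G_2 = 10^(10.5/10) = 11.22
  Stage 3: F_3 = 10^(2.60/10) = 1.820, G_3 = 10^(−2.60/10) = 0.5495
Friis cascade:
  F = 1.243 + (1.489 − 1)/19.50 + (1.820 − 1)/218.8 = 1.272
NF = 10 log₁₀(1.272) = 1.04 dB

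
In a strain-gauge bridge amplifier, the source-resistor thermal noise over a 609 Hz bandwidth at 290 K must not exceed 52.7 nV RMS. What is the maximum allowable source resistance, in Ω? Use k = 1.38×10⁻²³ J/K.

Johnson–Nyquist: V_n = √(4kTRB) ⇒ R = V_n² / (4kTB)
4kTB = 4 × 1.38×10⁻²³ × 290 × 6.09×10² = 9.75×10⁻¹⁸
R = (5.27×10⁻⁸)² / 9.75×10⁻¹⁸ = 2.85×10² Ω = 285 Ω

285 Ω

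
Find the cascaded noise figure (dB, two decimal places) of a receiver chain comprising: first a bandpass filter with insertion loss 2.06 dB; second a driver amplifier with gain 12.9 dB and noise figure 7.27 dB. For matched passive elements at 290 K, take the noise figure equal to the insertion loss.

Convert to linear (a loss of L dB is a gain of −L dB): F_i = 10^(NF_i/10), G_i = 10^(G_i,dB/10)
  Stage 1: F_1 = 10^(2.06/10) = 1.607, G_1 = 10^(−2.06/10) = 0.6223
  Stage 2: F_2 = 10^(7.27/10) = 5.333, G_2 = 10^(12.9/10) = 19.50
Friis cascade:
  F = 1.607 + (5.333 − 1)/0.6223 = 8.570
NF = 10 log₁₀(8.570) = 9.33 dB

9.33 dB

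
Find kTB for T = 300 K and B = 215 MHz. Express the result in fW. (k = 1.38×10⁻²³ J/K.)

890 fW

P_n = kTB = 1.38×10⁻²³ × 300 × 2.15×10⁸ = 8.90×10⁻¹³ W = 890 fW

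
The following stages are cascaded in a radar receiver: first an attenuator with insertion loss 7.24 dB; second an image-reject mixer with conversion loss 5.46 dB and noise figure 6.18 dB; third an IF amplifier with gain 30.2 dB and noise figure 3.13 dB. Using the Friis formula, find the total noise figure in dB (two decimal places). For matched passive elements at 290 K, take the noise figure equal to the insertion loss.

16.20 dB

Convert to linear (a loss of L dB is a gain of −L dB): F_i = 10^(NF_i/10), G_i = 10^(G_i,dB/10)
  Stage 1: F_1 = 10^(7.24/10) = 5.297, G_1 = 10^(−7.24/10) = 0.1888
  Stage 2: F_2 = 10^(6.18/10) = 4.150, G_2 = 10^(−5.46/10) = 0.2844
  Stage 3: F_3 = 10^(3.13/10) = 2.056, G_3 = 10^(30.2/10) = 1047
Friis cascade:
  F = 5.297 + (4.150 − 1)/0.1888 + (2.056 − 1)/0.05370 = 41.64
NF = 10 log₁₀(41.64) = 16.20 dB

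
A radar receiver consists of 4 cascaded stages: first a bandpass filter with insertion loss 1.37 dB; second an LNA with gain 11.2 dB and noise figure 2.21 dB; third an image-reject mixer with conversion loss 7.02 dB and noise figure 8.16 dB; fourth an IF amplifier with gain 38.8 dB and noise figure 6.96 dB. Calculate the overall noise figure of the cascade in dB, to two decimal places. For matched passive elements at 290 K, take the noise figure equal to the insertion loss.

6.93 dB

Convert to linear (a loss of L dB is a gain of −L dB): F_i = 10^(NF_i/10), G_i = 10^(G_i,dB/10)
  Stage 1: F_1 = 10^(1.37/10) = 1.371, G_1 = 10^(−1.37/10) = 0.7295
  Stage 2: F_2 = 10^(2.21/10) = 1.663, G_2 = 10^(11.2/10) = 13.18
  Stage 3: F_3 = 10^(8.16/10) = 6.546, G_3 = 10^(−7.02/10) = 0.1986
  Stage 4: F_4 = 10^(6.96/10) = 4.966, G_4 = 10^(38.8/10) = 7586
Friis cascade:
  F = 1.371 + (1.663 − 1)/0.7295 + (6.546 − 1)/9.616 + (4.966 − 1)/1.910 = 4.934
NF = 10 log₁₀(4.934) = 6.93 dB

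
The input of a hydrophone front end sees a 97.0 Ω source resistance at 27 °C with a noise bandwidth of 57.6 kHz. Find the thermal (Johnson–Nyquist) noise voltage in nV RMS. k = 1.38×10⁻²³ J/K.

T = 27 °C + 273.15 = 300.15 K
V_n = √(4kTRB)
4kTRB = 4 × 1.38×10⁻²³ × 300.15 × 9.70×10¹ × 5.76×10⁴ = 9.26×10⁻¹⁴ V²
V_n = √(9.26×10⁻¹⁴) = 3.04×10⁻⁷ V = 304 nV

304 nV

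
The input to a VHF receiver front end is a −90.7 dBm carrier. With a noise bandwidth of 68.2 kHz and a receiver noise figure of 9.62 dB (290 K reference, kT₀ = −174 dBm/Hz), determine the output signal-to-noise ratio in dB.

Noise floor: N = −174 + 10 log₁₀(B) + NF
10 log₁₀(6.82×10⁴) = 48.34 dB
N = −174 + 48.34 + 9.62 = −116.04 dBm
SNR = P_sig − N = −90.7 − (−116.04) = 25.34 dB → 25.3 dB

25.3 dB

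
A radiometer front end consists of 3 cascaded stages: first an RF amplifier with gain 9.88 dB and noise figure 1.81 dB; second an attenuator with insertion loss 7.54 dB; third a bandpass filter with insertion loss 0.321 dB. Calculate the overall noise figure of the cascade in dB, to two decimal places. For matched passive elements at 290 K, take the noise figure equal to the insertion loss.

3.10 dB

Convert to linear (a loss of L dB is a gain of −L dB): F_i = 10^(NF_i/10), G_i = 10^(G_i,dB/10)
  Stage 1: F_1 = 10^(1.81/10) = 1.517, G_1 = 10^(9.88/10) = 9.727
  Stage 2: F_2 = 10^(7.54/10) = 5.675, G_2 = 10^(−7.54/10) = 0.1762
  Stage 3: F_3 = 10^(0.321/10) = 1.077, G_3 = 10^(−0.321/10) = 0.9288
Friis cascade:
  F = 1.517 + (5.675 − 1)/9.727 + (1.077 − 1)/1.714 = 2.042
NF = 10 log₁₀(2.042) = 3.10 dB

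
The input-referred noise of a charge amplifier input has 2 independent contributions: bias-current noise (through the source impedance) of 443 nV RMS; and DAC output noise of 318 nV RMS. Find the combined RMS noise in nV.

545 nV

Uncorrelated sources add in power (mean-square): V_tot = √(ΣV_i²)
V_tot = √[(4.43×10⁻⁷)² + (3.18×10⁻⁷)²] = 5.45×10⁻⁷ V = 545 nV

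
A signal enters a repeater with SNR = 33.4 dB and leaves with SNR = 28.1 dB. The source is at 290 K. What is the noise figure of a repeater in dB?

5.3 dB

NF (dB) = SNR_in(dB) − SNR_out(dB) when the source is at T₀
NF = 33.4 − 28.1 = 5.3 dB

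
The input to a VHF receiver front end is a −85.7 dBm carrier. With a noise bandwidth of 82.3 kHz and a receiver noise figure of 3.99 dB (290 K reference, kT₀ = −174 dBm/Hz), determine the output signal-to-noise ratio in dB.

Noise floor: N = −174 + 10 log₁₀(B) + NF
10 log₁₀(8.23×10⁴) = 49.15 dB
N = −174 + 49.15 + 3.99 = −120.86 dBm
SNR = P_sig − N = −85.7 − (−120.86) = 35.16 dB → 35.2 dB

35.2 dB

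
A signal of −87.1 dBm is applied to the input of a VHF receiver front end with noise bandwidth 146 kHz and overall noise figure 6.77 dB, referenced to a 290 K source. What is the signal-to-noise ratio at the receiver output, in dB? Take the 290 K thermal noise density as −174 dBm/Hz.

28.5 dB

Noise floor: N = −174 + 10 log₁₀(B) + NF
10 log₁₀(1.46×10⁵) = 51.64 dB
N = −174 + 51.64 + 6.77 = −115.59 dBm
SNR = P_sig − N = −87.1 − (−115.59) = 28.49 dB → 28.5 dB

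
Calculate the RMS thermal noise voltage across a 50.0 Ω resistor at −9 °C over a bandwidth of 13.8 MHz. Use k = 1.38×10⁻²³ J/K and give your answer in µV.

T = −9 °C + 273.15 = 264.15 K
V_n = √(4kTRB)
4kTRB = 4 × 1.38×10⁻²³ × 264.15 × 5.00×10¹ × 1.38×10⁷ = 1.01×10⁻¹¹ V²
V_n = √(1.01×10⁻¹¹) = 3.17×10⁻⁶ V = 3.17 µV

3.17 µV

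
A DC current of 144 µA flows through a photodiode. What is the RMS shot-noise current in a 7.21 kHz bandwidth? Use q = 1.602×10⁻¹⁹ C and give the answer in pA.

577 pA

I_n = √(2qI·B)
2qI·B = 2 × 1.602×10⁻¹⁹ × 1.44×10⁻⁴ × 7.21×10³ = 3.33×10⁻¹⁹ A²
I_n = √(3.33×10⁻¹⁹) = 5.77×10⁻¹⁰ A = 577 pA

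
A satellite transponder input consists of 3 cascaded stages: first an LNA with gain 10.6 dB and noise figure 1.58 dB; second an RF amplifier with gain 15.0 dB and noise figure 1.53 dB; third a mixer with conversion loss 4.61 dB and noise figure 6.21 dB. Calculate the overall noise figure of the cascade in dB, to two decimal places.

1.72 dB

Convert to linear (a loss of L dB is a gain of −L dB): F_i = 10^(NF_i/10), G_i = 10^(G_i,dB/10)
  Stage 1: F_1 = 10^(1.58/10) = 1.439, G_1 = 10^(10.6/10) = 11.48
  Stage 2: F_2 = 10^(1.53/10) = 1.422, G_2 = 10^(15.0/10) = 31.62
  Stage 3: F_3 = 10^(6.21/10) = 4.178, G_3 = 10^(−4.61/10) = 0.3459
Friis cascade:
  F = 1.439 + (1.422 − 1)/11.48 + (4.178 − 1)/363.1 = 1.484
NF = 10 log₁₀(1.484) = 1.72 dB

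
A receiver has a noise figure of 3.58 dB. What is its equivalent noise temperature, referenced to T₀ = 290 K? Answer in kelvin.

F = 10^(3.58/10) = 2.28034
T_e = (F − 1)·T₀ = (2.28034 − 1) × 290 = 371 K

371 K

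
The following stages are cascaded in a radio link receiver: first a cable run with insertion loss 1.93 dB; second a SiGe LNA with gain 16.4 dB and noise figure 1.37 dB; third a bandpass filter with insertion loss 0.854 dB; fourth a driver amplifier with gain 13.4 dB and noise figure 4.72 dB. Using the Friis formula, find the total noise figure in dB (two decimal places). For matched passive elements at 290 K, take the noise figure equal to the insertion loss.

Convert to linear (a loss of L dB is a gain of −L dB): F_i = 10^(NF_i/10), G_i = 10^(G_i,dB/10)
  Stage 1: F_1 = 10^(1.93/10) = 1.560, G_1 = 10^(−1.93/10) = 0.6412
  Stage 2: F_2 = 10^(1.37/10) = 1.371, G_2 = 10^(16.4/10) = 43.65
  Stage 3: F_3 = 10^(0.854/10) = 1.217, G_3 = 10^(−0.854/10) = 0.8215
  Stage 4: F_4 = 10^(4.72/10) = 2.965, G_4 = 10^(13.4/10) = 21.88
Friis cascade:
  F = 1.560 + (1.371 − 1)/0.6412 + (1.217 − 1)/27.99 + (2.965 − 1)/22.99 = 2.231
NF = 10 log₁₀(2.231) = 3.49 dB

3.49 dB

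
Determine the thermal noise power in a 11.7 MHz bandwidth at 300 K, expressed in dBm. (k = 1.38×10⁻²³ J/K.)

P_n = kTB = 1.38×10⁻²³ × 300 × 1.17×10⁷ = 4.84×10⁻¹⁴ W
In dBm: 10 log₁₀(4.84×10⁻¹⁴ / 10⁻³) = −103.1 dBm

−103.1 dBm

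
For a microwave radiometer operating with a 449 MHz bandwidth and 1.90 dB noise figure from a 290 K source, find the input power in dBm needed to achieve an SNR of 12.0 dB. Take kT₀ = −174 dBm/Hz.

−73.6 dBm

Sensitivity = −174 + 10 log₁₀(B) + NF + SNR_min
= −174 + 86.52 + 1.90 + 12.0
= −73.58 dBm → −73.6 dBm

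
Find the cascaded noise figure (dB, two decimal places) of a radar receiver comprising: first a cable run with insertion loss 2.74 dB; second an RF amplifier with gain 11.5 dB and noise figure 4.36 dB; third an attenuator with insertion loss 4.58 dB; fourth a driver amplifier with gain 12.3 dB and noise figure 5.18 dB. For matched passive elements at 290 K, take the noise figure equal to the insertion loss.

Convert to linear (a loss of L dB is a gain of −L dB): F_i = 10^(NF_i/10), G_i = 10^(G_i,dB/10)
  Stage 1: F_1 = 10^(2.74/10) = 1.879, G_1 = 10^(−2.74/10) = 0.5321
  Stage 2: F_2 = 10^(4.36/10) = 2.729, G_2 = 10^(11.5/10) = 14.13
  Stage 3: F_3 = 10^(4.58/10) = 2.871, G_3 = 10^(−4.58/10) = 0.3483
  Stage 4: F_4 = 10^(5.18/10) = 3.296, G_4 = 10^(12.3/10) = 16.98
Friis cascade:
  F = 1.879 + (2.729 − 1)/0.5321 + (2.871 − 1)/7.516 + (3.296 − 1)/2.618 = 6.254
NF = 10 log₁₀(6.254) = 7.96 dB

7.96 dB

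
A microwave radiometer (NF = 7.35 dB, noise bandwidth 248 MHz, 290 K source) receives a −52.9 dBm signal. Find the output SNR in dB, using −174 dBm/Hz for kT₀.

Noise floor: N = −174 + 10 log₁₀(B) + NF
10 log₁₀(2.48×10⁸) = 83.94 dB
N = −174 + 83.94 + 7.35 = −82.71 dBm
SNR = P_sig − N = −52.9 − (−82.71) = 29.81 dB → 29.8 dB

29.8 dB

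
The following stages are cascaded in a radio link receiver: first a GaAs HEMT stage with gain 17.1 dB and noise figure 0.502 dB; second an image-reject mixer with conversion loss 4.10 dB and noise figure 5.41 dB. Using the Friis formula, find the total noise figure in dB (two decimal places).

0.68 dB

Convert to linear (a loss of L dB is a gain of −L dB): F_i = 10^(NF_i/10), G_i = 10^(G_i,dB/10)
  Stage 1: F_1 = 10^(0.502/10) = 1.123, G_1 = 10^(17.1/10) = 51.29
  Stage 2: F_2 = 10^(5.41/10) = 3.475, G_2 = 10^(−4.10/10) = 0.3890
Friis cascade:
  F = 1.123 + (3.475 − 1)/51.29 = 1.171
NF = 10 log₁₀(1.171) = 0.68 dB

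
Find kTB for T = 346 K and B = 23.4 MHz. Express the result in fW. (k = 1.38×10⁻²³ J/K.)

112 fW

P_n = kTB = 1.38×10⁻²³ × 346 × 2.34×10⁷ = 1.12×10⁻¹³ W = 112 fW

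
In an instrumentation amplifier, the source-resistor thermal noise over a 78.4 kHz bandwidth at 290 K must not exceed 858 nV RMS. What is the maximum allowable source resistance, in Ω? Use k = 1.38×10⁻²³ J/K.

587 Ω

Johnson–Nyquist: V_n = √(4kTRB) ⇒ R = V_n² / (4kTB)
4kTB = 4 × 1.38×10⁻²³ × 290 × 7.84×10⁴ = 1.26×10⁻¹⁵
R = (8.58×10⁻⁷)² / 1.26×10⁻¹⁵ = 5.87×10² Ω = 587 Ω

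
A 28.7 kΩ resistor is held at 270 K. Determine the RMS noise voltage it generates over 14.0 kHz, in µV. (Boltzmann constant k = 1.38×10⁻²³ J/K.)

2.45 µV

V_n = √(4kTRB)
4kTRB = 4 × 1.38×10⁻²³ × 270 × 2.87×10⁴ × 1.40×10⁴ = 5.99×10⁻¹² V²
V_n = √(5.99×10⁻¹²) = 2.45×10⁻⁶ V = 2.45 µV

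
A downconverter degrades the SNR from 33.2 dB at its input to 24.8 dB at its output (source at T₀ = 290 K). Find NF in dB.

8.4 dB

NF (dB) = SNR_in(dB) − SNR_out(dB) when the source is at T₀
NF = 33.2 − 24.8 = 8.4 dB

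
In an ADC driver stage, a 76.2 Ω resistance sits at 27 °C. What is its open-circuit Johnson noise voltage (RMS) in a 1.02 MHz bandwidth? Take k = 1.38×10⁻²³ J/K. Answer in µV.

T = 27 °C + 273.15 = 300.15 K
V_n = √(4kTRB)
4kTRB = 4 × 1.38×10⁻²³ × 300.15 × 7.62×10¹ × 1.02×10⁶ = 1.29×10⁻¹² V²
V_n = √(1.29×10⁻¹²) = 1.13×10⁻⁶ V = 1.13 µV

1.13 µV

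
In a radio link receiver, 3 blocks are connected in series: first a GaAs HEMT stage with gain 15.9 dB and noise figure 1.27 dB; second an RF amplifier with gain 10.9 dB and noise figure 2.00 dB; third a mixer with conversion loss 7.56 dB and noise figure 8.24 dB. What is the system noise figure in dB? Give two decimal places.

1.36 dB

Convert to linear (a loss of L dB is a gain of −L dB): F_i = 10^(NF_i/10), G_i = 10^(G_i,dB/10)
  Stage 1: F_1 = 10^(1.27/10) = 1.340, G_1 = 10^(15.9/10) = 38.90
  Stage 2: F_2 = 10^(2.00/10) = 1.585, G_2 = 10^(10.9/10) = 12.30
  Stage 3: F_3 = 10^(8.24/10) = 6.668, G_3 = 10^(−7.56/10) = 0.1754
Friis cascade:
  F = 1.340 + (1.585 − 1)/38.90 + (6.668 − 1)/478.6 = 1.367
NF = 10 log₁₀(1.367) = 1.36 dB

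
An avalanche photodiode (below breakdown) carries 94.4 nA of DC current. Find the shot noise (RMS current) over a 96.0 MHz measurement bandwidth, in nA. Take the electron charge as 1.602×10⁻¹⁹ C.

I_n = √(2qI·B)
2qI·B = 2 × 1.602×10⁻¹⁹ × 9.44×10⁻⁸ × 9.60×10⁷ = 2.90×10⁻¹⁸ A²
I_n = √(2.90×10⁻¹⁸) = 1.70×10⁻⁹ A = 1.70 nA

1.70 nA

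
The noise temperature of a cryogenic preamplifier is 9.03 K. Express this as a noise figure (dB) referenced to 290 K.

0.133 dB

F = 1 + T_e/T₀ = 1 + 9.03/290 = 1.03114
NF = 10 log₁₀(1.03114) = 0.133 dB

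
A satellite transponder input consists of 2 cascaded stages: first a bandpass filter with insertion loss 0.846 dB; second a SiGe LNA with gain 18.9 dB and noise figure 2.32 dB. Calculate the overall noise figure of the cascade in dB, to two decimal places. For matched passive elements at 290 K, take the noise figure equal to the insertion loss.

3.17 dB

Convert to linear (a loss of L dB is a gain of −L dB): F_i = 10^(NF_i/10), G_i = 10^(G_i,dB/10)
  Stage 1: F_1 = 10^(0.846/10) = 1.215, G_1 = 10^(−0.846/10) = 0.8230
  Stage 2: F_2 = 10^(2.32/10) = 1.706, G_2 = 10^(18.9/10) = 77.62
Friis cascade:
  F = 1.215 + (1.706 − 1)/0.8230 = 2.073
NF = 10 log₁₀(2.073) = 3.17 dB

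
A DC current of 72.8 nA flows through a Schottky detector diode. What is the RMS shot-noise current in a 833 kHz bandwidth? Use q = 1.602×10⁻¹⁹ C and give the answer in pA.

I_n = √(2qI·B)
2qI·B = 2 × 1.602×10⁻¹⁹ × 7.28×10⁻⁸ × 8.33×10⁵ = 1.94×10⁻²⁰ A²
I_n = √(1.94×10⁻²⁰) = 1.39×10⁻¹⁰ A = 139 pA

139 pA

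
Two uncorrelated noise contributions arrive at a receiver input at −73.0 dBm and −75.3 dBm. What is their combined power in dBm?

Convert to linear, add, convert back:
P₁ = 5.01×10⁻¹¹ W, P₂ = 2.95×10⁻¹¹ W
P_tot = 7.96×10⁻¹¹ W → 10 log₁₀(P_tot / 10⁻³) = −71.0 dBm

−71.0 dBm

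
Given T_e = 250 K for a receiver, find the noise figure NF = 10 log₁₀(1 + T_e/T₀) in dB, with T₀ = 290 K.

F = 1 + T_e/T₀ = 1 + 250/290 = 1.86207
NF = 10 log₁₀(1.86207) = 2.70 dB

2.70 dB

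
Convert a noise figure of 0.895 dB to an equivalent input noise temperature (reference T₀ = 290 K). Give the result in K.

F = 10^(0.895/10) = 1.22885
T_e = (F − 1)·T₀ = (1.22885 − 1) × 290 = 66.4 K

66.4 K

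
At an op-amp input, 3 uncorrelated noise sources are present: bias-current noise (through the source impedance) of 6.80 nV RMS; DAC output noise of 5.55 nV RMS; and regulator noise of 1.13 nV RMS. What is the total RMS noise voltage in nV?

Uncorrelated sources add in power (mean-square): V_tot = √(ΣV_i²)
V_tot = √[(6.80×10⁻⁹)² + (5.55×10⁻⁹)² + (1.13×10⁻⁹)²] = 8.85×10⁻⁹ V = 8.85 nV

8.85 nV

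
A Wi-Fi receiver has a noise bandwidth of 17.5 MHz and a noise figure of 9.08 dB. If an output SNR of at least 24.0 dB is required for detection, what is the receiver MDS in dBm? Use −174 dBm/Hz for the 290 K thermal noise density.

−68.5 dBm

Sensitivity = −174 + 10 log₁₀(B) + NF + SNR_min
= −174 + 72.43 + 9.08 + 24.0
= −68.49 dBm → −68.5 dBm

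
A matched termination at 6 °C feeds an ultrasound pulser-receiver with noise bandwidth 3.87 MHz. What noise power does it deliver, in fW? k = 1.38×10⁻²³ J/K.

14.9 fW

T = 6 °C + 273.15 = 279.15 K
P_n = kTB = 1.38×10⁻²³ × 279.15 × 3.87×10⁶ = 1.49×10⁻¹⁴ W = 14.9 fW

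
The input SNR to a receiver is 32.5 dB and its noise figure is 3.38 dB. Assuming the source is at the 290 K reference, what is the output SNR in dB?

By definition F = SNR_in/SNR_out, so in dB: SNR_out = SNR_in − NF
SNR_out = 32.5 − 3.38 = 29.12 dB

29.12 dB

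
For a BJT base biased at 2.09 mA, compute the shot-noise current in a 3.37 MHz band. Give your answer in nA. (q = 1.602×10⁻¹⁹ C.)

I_n = √(2qI·B)
2qI·B = 2 × 1.602×10⁻¹⁹ × 2.09×10⁻³ × 3.37×10⁶ = 2.26×10⁻¹⁵ A²
I_n = √(2.26×10⁻¹⁵) = 4.75×10⁻⁸ A = 47.5 nA

47.5 nA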